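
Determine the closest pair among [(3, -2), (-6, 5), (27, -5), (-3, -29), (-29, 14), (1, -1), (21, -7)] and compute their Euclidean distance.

Computing all pairwise distances among 7 points:

d((3, -2), (-6, 5)) = 11.4018
d((3, -2), (27, -5)) = 24.1868
d((3, -2), (-3, -29)) = 27.6586
d((3, -2), (-29, 14)) = 35.7771
d((3, -2), (1, -1)) = 2.2361 <-- minimum
d((3, -2), (21, -7)) = 18.6815
d((-6, 5), (27, -5)) = 34.4819
d((-6, 5), (-3, -29)) = 34.1321
d((-6, 5), (-29, 14)) = 24.6982
d((-6, 5), (1, -1)) = 9.2195
d((-6, 5), (21, -7)) = 29.5466
d((27, -5), (-3, -29)) = 38.4187
d((27, -5), (-29, 14)) = 59.1354
d((27, -5), (1, -1)) = 26.3059
d((27, -5), (21, -7)) = 6.3246
d((-3, -29), (-29, 14)) = 50.2494
d((-3, -29), (1, -1)) = 28.2843
d((-3, -29), (21, -7)) = 32.5576
d((-29, 14), (1, -1)) = 33.541
d((-29, 14), (21, -7)) = 54.231
d((1, -1), (21, -7)) = 20.8806

Closest pair: (3, -2) and (1, -1) with distance 2.2361

The closest pair is (3, -2) and (1, -1) with Euclidean distance 2.2361. For 7 points, brute-force pairwise comparison is shown above. For large n, the divide-and-conquer algorithm (sort by x, recurse on halves, check the dividing strip) achieves O(n log n).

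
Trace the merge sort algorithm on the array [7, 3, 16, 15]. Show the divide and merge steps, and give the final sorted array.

Merge sort trace:

Split: [7, 3, 16, 15] -> [7, 3] and [16, 15]
  Split: [7, 3] -> [7] and [3]
  Merge: [7] + [3] -> [3, 7]
  Split: [16, 15] -> [16] and [15]
  Merge: [16] + [15] -> [15, 16]
Merge: [3, 7] + [15, 16] -> [3, 7, 15, 16]

Final sorted array: [3, 7, 15, 16]

The merge sort proceeds by recursively splitting the array and merging sorted halves.
After all merges, the sorted array is [3, 7, 15, 16].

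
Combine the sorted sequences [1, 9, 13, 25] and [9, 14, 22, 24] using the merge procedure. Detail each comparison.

Merging process:

Compare 1 vs 9: take 1 from left. Merged: [1]
Compare 9 vs 9: take 9 from left. Merged: [1, 9]
Compare 13 vs 9: take 9 from right. Merged: [1, 9, 9]
Compare 13 vs 14: take 13 from left. Merged: [1, 9, 9, 13]
Compare 25 vs 14: take 14 from right. Merged: [1, 9, 9, 13, 14]
Compare 25 vs 22: take 22 from right. Merged: [1, 9, 9, 13, 14, 22]
Compare 25 vs 24: take 24 from right. Merged: [1, 9, 9, 13, 14, 22, 24]
Append remaining from left: [25]. Merged: [1, 9, 9, 13, 14, 22, 24, 25]

Final merged array: [1, 9, 9, 13, 14, 22, 24, 25]
Total comparisons: 7

The merged array is [1, 9, 9, 13, 14, 22, 24, 25], requiring 7 comparisons. The merge step runs in O(n) time where n is the total number of elements.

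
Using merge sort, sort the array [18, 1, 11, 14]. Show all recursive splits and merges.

Merge sort trace:

Split: [18, 1, 11, 14] -> [18, 1] and [11, 14]
  Split: [18, 1] -> [18] and [1]
  Merge: [18] + [1] -> [1, 18]
  Split: [11, 14] -> [11] and [14]
  Merge: [11] + [14] -> [11, 14]
Merge: [1, 18] + [11, 14] -> [1, 11, 14, 18]

Final sorted array: [1, 11, 14, 18]

The merge sort proceeds by recursively splitting the array and merging sorted halves.
After all merges, the sorted array is [1, 11, 14, 18].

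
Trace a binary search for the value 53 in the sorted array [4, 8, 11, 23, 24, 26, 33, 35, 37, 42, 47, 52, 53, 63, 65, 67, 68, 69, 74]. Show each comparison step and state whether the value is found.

Binary search for 53 in [4, 8, 11, 23, 24, 26, 33, 35, 37, 42, 47, 52, 53, 63, 65, 67, 68, 69, 74]:

lo=0, hi=18, mid=9, arr[mid]=42 -> 42 < 53, search right half
lo=10, hi=18, mid=14, arr[mid]=65 -> 65 > 53, search left half
lo=10, hi=13, mid=11, arr[mid]=52 -> 52 < 53, search right half
lo=12, hi=13, mid=12, arr[mid]=53 -> Found target at index 12!

Binary search finds 53 at index 12 after 4 comparisons. The search repeatedly halves the search space by comparing with the middle element.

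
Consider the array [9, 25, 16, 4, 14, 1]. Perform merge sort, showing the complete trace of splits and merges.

Merge sort trace:

Split: [9, 25, 16, 4, 14, 1] -> [9, 25, 16] and [4, 14, 1]
  Split: [9, 25, 16] -> [9] and [25, 16]
    Split: [25, 16] -> [25] and [16]
    Merge: [25] + [16] -> [16, 25]
  Merge: [9] + [16, 25] -> [9, 16, 25]
  Split: [4, 14, 1] -> [4] and [14, 1]
    Split: [14, 1] -> [14] and [1]
    Merge: [14] + [1] -> [1, 14]
  Merge: [4] + [1, 14] -> [1, 4, 14]
Merge: [9, 16, 25] + [1, 4, 14] -> [1, 4, 9, 14, 16, 25]

Final sorted array: [1, 4, 9, 14, 16, 25]

The merge sort proceeds by recursively splitting the array and merging sorted halves.
After all merges, the sorted array is [1, 4, 9, 14, 16, 25].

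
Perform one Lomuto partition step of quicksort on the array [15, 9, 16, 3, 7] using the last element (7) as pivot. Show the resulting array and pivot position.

Lomuto partition with pivot = 7:

Initial array: [15, 9, 16, 3, 7]

arr[0]=15 > 7: no swap
arr[1]=9 > 7: no swap
arr[2]=16 > 7: no swap
arr[3]=3 <= 7: swap with position 0, array becomes [3, 9, 16, 15, 7]

Place pivot at position 1: [3, 7, 16, 15, 9]
Pivot position: 1

After partitioning with pivot 7, the array becomes [3, 7, 16, 15, 9]. The pivot is placed at index 1. All elements to the left of the pivot are <= 7, and all elements to the right are > 7.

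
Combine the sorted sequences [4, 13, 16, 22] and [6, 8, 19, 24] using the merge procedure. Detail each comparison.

Merging process:

Compare 4 vs 6: take 4 from left. Merged: [4]
Compare 13 vs 6: take 6 from right. Merged: [4, 6]
Compare 13 vs 8: take 8 from right. Merged: [4, 6, 8]
Compare 13 vs 19: take 13 from left. Merged: [4, 6, 8, 13]
Compare 16 vs 19: take 16 from left. Merged: [4, 6, 8, 13, 16]
Compare 22 vs 19: take 19 from right. Merged: [4, 6, 8, 13, 16, 19]
Compare 22 vs 24: take 22 from left. Merged: [4, 6, 8, 13, 16, 19, 22]
Append remaining from right: [24]. Merged: [4, 6, 8, 13, 16, 19, 22, 24]

Final merged array: [4, 6, 8, 13, 16, 19, 22, 24]
Total comparisons: 7

The merged array is [4, 6, 8, 13, 16, 19, 22, 24], requiring 7 comparisons. The merge step runs in O(n) time where n is the total number of elements.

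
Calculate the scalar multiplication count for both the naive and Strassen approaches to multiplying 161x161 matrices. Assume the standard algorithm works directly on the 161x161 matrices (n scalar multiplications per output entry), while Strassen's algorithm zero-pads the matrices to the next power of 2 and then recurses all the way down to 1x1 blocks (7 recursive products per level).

Matrix multiplication for 161x161 matrices:

Strassen's algorithm requires power-of-2 dimensions. Pad 161x161 to 256x256 (next power of 2).

Standard algorithm: 161^3 = 4173281 multiplications
Strassen's algorithm: 7^(log2(256)) = 7^8 = 5764801 multiplications
Difference: 4173281 - 5764801 = -1591520 (Strassen uses MORE here due to padding overhead — for small or just-over-power-of-2 n, padding can outweigh the per-level savings)

Standard: 4173281 multiplications (161^3). Strassen: 5764801 multiplications (7^8, after padding to 256x256). Strassen reduces 8 recursive multiplications to 7 at each level.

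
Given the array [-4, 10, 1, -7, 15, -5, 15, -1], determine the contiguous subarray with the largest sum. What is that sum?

Using Kadane's algorithm on [-4, 10, 1, -7, 15, -5, 15, -1]:

Scanning through the array:
Position 1 (value 10): max_ending_here = 10, max_so_far = 10
Position 2 (value 1): max_ending_here = 11, max_so_far = 11
Position 3 (value -7): max_ending_here = 4, max_so_far = 11
Position 4 (value 15): max_ending_here = 19, max_so_far = 19
Position 5 (value -5): max_ending_here = 14, max_so_far = 19
Position 6 (value 15): max_ending_here = 29, max_so_far = 29
Position 7 (value -1): max_ending_here = 28, max_so_far = 29

Maximum subarray: [10, 1, -7, 15, -5, 15]
Maximum sum: 29

The maximum subarray is [10, 1, -7, 15, -5, 15] with sum 29. This subarray runs from index 1 to index 6.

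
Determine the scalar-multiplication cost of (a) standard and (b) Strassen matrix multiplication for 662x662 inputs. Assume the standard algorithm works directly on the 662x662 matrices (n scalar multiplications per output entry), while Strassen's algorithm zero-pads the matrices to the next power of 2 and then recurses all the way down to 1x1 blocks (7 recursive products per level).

Matrix multiplication for 662x662 matrices:

Strassen's algorithm requires power-of-2 dimensions. Pad 662x662 to 1024x1024 (next power of 2).

Standard algorithm: 662^3 = 290117528 multiplications
Strassen's algorithm: 7^(log2(1024)) = 7^10 = 282475249 multiplications
Savings: 290117528 - 282475249 = 7642279 multiplications

Standard: 290117528 multiplications (662^3). Strassen: 282475249 multiplications (7^10, after padding to 1024x1024). Strassen reduces 8 recursive multiplications to 7 at each level.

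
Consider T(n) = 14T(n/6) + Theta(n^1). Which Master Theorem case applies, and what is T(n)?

Master Theorem for T(n) = 14T(n/6) + O(n^1):

a = 14, b = 6, c = 1
log_b(a) = log_6(14) = 1.4729

Case 1: c = 1 < log_6(14) = 1.4729
T(n) = O(n^(log_6 14))

For T(n) = 14T(n/6) + O(n^1): log_6(14) = 1.4729. This is Case 1 of the Master Theorem (c < log_b(a), work dominated by leaves), giving O(n^(log_6 14)).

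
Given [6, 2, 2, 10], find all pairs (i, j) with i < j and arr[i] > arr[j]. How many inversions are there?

Finding inversions in [6, 2, 2, 10]:

(0, 1): arr[0]=6 > arr[1]=2
(0, 2): arr[0]=6 > arr[2]=2

Total inversions: 2

The array has 2 inversion(s): (0,1), (0,2). Each pair (i,j) satisfies i < j and arr[i] > arr[j].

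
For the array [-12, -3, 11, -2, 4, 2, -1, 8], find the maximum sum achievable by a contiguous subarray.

Using Kadane's algorithm on [-12, -3, 11, -2, 4, 2, -1, 8]:

Scanning through the array:
Position 1 (value -3): max_ending_here = -3, max_so_far = -3
Position 2 (value 11): max_ending_here = 11, max_so_far = 11
Position 3 (value -2): max_ending_here = 9, max_so_far = 11
Position 4 (value 4): max_ending_here = 13, max_so_far = 13
Position 5 (value 2): max_ending_here = 15, max_so_far = 15
Position 6 (value -1): max_ending_here = 14, max_so_far = 15
Position 7 (value 8): max_ending_here = 22, max_so_far = 22

Maximum subarray: [11, -2, 4, 2, -1, 8]
Maximum sum: 22

The maximum subarray is [11, -2, 4, 2, -1, 8] with sum 22. This subarray runs from index 2 to index 7.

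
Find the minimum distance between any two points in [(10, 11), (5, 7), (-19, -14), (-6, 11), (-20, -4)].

Computing all pairwise distances among 5 points:

d((10, 11), (5, 7)) = 6.4031 <-- minimum
d((10, 11), (-19, -14)) = 38.2884
d((10, 11), (-6, 11)) = 16.0
d((10, 11), (-20, -4)) = 33.541
d((5, 7), (-19, -14)) = 31.8904
d((5, 7), (-6, 11)) = 11.7047
d((5, 7), (-20, -4)) = 27.313
d((-19, -14), (-6, 11)) = 28.178
d((-19, -14), (-20, -4)) = 10.0499
d((-6, 11), (-20, -4)) = 20.5183

Closest pair: (10, 11) and (5, 7) with distance 6.4031

The closest pair is (10, 11) and (5, 7) with Euclidean distance 6.4031. For 5 points, brute-force pairwise comparison is shown above. For large n, the divide-and-conquer algorithm (sort by x, recurse on halves, check the dividing strip) achieves O(n log n).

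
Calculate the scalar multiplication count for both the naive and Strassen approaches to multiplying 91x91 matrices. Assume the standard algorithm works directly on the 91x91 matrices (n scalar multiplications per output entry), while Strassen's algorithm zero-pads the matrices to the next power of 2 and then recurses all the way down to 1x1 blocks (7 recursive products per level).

Matrix multiplication for 91x91 matrices:

Strassen's algorithm requires power-of-2 dimensions. Pad 91x91 to 128x128 (next power of 2).

Standard algorithm: 91^3 = 753571 multiplications
Strassen's algorithm: 7^(log2(128)) = 7^7 = 823543 multiplications
Difference: 753571 - 823543 = -69972 (Strassen uses MORE here due to padding overhead — for small or just-over-power-of-2 n, padding can outweigh the per-level savings)

Standard: 753571 multiplications (91^3). Strassen: 823543 multiplications (7^7, after padding to 128x128). Strassen reduces 8 recursive multiplications to 7 at each level.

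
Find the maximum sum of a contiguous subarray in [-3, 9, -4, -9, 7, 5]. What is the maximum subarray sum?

Using Kadane's algorithm on [-3, 9, -4, -9, 7, 5]:

Scanning through the array:
Position 1 (value 9): max_ending_here = 9, max_so_far = 9
Position 2 (value -4): max_ending_here = 5, max_so_far = 9
Position 3 (value -9): max_ending_here = -4, max_so_far = 9
Position 4 (value 7): max_ending_here = 7, max_so_far = 9
Position 5 (value 5): max_ending_here = 12, max_so_far = 12

Maximum subarray: [7, 5]
Maximum sum: 12

The maximum subarray is [7, 5] with sum 12. This subarray runs from index 4 to index 5.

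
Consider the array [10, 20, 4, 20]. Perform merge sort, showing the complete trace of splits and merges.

Merge sort trace:

Split: [10, 20, 4, 20] -> [10, 20] and [4, 20]
  Split: [10, 20] -> [10] and [20]
  Merge: [10] + [20] -> [10, 20]
  Split: [4, 20] -> [4] and [20]
  Merge: [4] + [20] -> [4, 20]
Merge: [10, 20] + [4, 20] -> [4, 10, 20, 20]

Final sorted array: [4, 10, 20, 20]

The merge sort proceeds by recursively splitting the array and merging sorted halves.
After all merges, the sorted array is [4, 10, 20, 20].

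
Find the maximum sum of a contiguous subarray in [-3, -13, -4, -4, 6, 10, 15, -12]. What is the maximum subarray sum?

Using Kadane's algorithm on [-3, -13, -4, -4, 6, 10, 15, -12]:

Scanning through the array:
Position 1 (value -13): max_ending_here = -13, max_so_far = -3
Position 2 (value -4): max_ending_here = -4, max_so_far = -3
Position 3 (value -4): max_ending_here = -4, max_so_far = -3
Position 4 (value 6): max_ending_here = 6, max_so_far = 6
Position 5 (value 10): max_ending_here = 16, max_so_far = 16
Position 6 (value 15): max_ending_here = 31, max_so_far = 31
Position 7 (value -12): max_ending_here = 19, max_so_far = 31

Maximum subarray: [6, 10, 15]
Maximum sum: 31

The maximum subarray is [6, 10, 15] with sum 31. This subarray runs from index 4 to index 6.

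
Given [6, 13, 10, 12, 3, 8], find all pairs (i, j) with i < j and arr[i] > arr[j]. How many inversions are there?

Finding inversions in [6, 13, 10, 12, 3, 8]:

(0, 4): arr[0]=6 > arr[4]=3
(1, 2): arr[1]=13 > arr[2]=10
(1, 3): arr[1]=13 > arr[3]=12
(1, 4): arr[1]=13 > arr[4]=3
(1, 5): arr[1]=13 > arr[5]=8
(2, 4): arr[2]=10 > arr[4]=3
(2, 5): arr[2]=10 > arr[5]=8
(3, 4): arr[3]=12 > arr[4]=3
(3, 5): arr[3]=12 > arr[5]=8

Total inversions: 9

The array has 9 inversion(s): (0,4), (1,2), (1,3), (1,4), (1,5), (2,4), (2,5), (3,4), (3,5). Each pair (i,j) satisfies i < j and arr[i] > arr[j].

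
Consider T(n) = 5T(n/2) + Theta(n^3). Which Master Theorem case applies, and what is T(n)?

Master Theorem for T(n) = 5T(n/2) + O(n^3):

a = 5, b = 2, c = 3
log_b(a) = log_2(5) = 2.3219

Case 3: c = 3 > log_2(5) = 2.3219
T(n) = O(n^3) = O(n^3)

For T(n) = 5T(n/2) + O(n^3): log_2(5) = 2.3219. This is Case 3 of the Master Theorem (c > log_b(a), work dominated by root), giving O(n^3).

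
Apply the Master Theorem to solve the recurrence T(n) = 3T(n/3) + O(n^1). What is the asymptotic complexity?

Master Theorem for T(n) = 3T(n/3) + O(n^1):

a = 3, b = 3, c = 1
log_b(a) = log_3(3) = 1.0000

Case 2: c = 1 = log_3(3) = 1.0000
T(n) = O(n^1 log n) = O(n log n)

For T(n) = 3T(n/3) + O(n^1): log_3(3) = 1.0000. This is Case 2 of the Master Theorem (c = log_b(a), equal work at all levels), giving O(n log n).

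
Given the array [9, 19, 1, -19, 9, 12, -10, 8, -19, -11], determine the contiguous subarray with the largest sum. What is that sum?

Using Kadane's algorithm on [9, 19, 1, -19, 9, 12, -10, 8, -19, -11]:

Scanning through the array:
Position 1 (value 19): max_ending_here = 28, max_so_far = 28
Position 2 (value 1): max_ending_here = 29, max_so_far = 29
Position 3 (value -19): max_ending_here = 10, max_so_far = 29
Position 4 (value 9): max_ending_here = 19, max_so_far = 29
Position 5 (value 12): max_ending_here = 31, max_so_far = 31
Position 6 (value -10): max_ending_here = 21, max_so_far = 31
Position 7 (value 8): max_ending_here = 29, max_so_far = 31
Position 8 (value -19): max_ending_here = 10, max_so_far = 31
Position 9 (value -11): max_ending_here = -1, max_so_far = 31

Maximum subarray: [9, 19, 1, -19, 9, 12]
Maximum sum: 31

The maximum subarray is [9, 19, 1, -19, 9, 12] with sum 31. This subarray runs from index 0 to index 5.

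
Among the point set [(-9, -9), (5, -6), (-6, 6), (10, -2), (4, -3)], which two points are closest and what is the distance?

Computing all pairwise distances among 5 points:

d((-9, -9), (5, -6)) = 14.3178
d((-9, -9), (-6, 6)) = 15.2971
d((-9, -9), (10, -2)) = 20.2485
d((-9, -9), (4, -3)) = 14.3178
d((5, -6), (-6, 6)) = 16.2788
d((5, -6), (10, -2)) = 6.4031
d((5, -6), (4, -3)) = 3.1623 <-- minimum
d((-6, 6), (10, -2)) = 17.8885
d((-6, 6), (4, -3)) = 13.4536
d((10, -2), (4, -3)) = 6.0828

Closest pair: (5, -6) and (4, -3) with distance 3.1623

The closest pair is (5, -6) and (4, -3) with Euclidean distance 3.1623. For 5 points, brute-force pairwise comparison is shown above. For large n, the divide-and-conquer algorithm (sort by x, recurse on halves, check the dividing strip) achieves O(n log n).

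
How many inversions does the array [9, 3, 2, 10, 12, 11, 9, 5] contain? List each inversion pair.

Finding inversions in [9, 3, 2, 10, 12, 11, 9, 5]:

(0, 1): arr[0]=9 > arr[1]=3
(0, 2): arr[0]=9 > arr[2]=2
(0, 7): arr[0]=9 > arr[7]=5
(1, 2): arr[1]=3 > arr[2]=2
(3, 6): arr[3]=10 > arr[6]=9
(3, 7): arr[3]=10 > arr[7]=5
(4, 5): arr[4]=12 > arr[5]=11
(4, 6): arr[4]=12 > arr[6]=9
(4, 7): arr[4]=12 > arr[7]=5
(5, 6): arr[5]=11 > arr[6]=9
(5, 7): arr[5]=11 > arr[7]=5
(6, 7): arr[6]=9 > arr[7]=5

Total inversions: 12

The array has 12 inversion(s): (0,1), (0,2), (0,7), (1,2), (3,6), (3,7), (4,5), (4,6), (4,7), (5,6), (5,7), (6,7). Each pair (i,j) satisfies i < j and arr[i] > arr[j].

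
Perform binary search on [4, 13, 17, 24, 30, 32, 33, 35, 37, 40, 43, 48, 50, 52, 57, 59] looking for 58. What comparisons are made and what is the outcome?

Binary search for 58 in [4, 13, 17, 24, 30, 32, 33, 35, 37, 40, 43, 48, 50, 52, 57, 59]:

lo=0, hi=15, mid=7, arr[mid]=35 -> 35 < 58, search right half
lo=8, hi=15, mid=11, arr[mid]=48 -> 48 < 58, search right half
lo=12, hi=15, mid=13, arr[mid]=52 -> 52 < 58, search right half
lo=14, hi=15, mid=14, arr[mid]=57 -> 57 < 58, search right half
lo=15, hi=15, mid=15, arr[mid]=59 -> 59 > 58, search left half
lo=15 > hi=14, target 58 not found

Binary search determines that 58 is not in the array after 5 comparisons. The search space was exhausted without finding the target.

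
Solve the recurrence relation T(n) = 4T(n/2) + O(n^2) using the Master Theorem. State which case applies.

Master Theorem for T(n) = 4T(n/2) + O(n^2):

a = 4, b = 2, c = 2
log_b(a) = log_2(4) = 2.0000

Case 2: c = 2 = log_2(4) = 2.0000
T(n) = O(n^2 log n) = O(n^2 log n)

For T(n) = 4T(n/2) + O(n^2): log_2(4) = 2.0000. This is Case 2 of the Master Theorem (c = log_b(a), equal work at all levels), giving O(n^2 log n).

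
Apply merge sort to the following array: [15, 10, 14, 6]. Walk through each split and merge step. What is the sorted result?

Merge sort trace:

Split: [15, 10, 14, 6] -> [15, 10] and [14, 6]
  Split: [15, 10] -> [15] and [10]
  Merge: [15] + [10] -> [10, 15]
  Split: [14, 6] -> [14] and [6]
  Merge: [14] + [6] -> [6, 14]
Merge: [10, 15] + [6, 14] -> [6, 10, 14, 15]

Final sorted array: [6, 10, 14, 15]

The merge sort proceeds by recursively splitting the array and merging sorted halves.
After all merges, the sorted array is [6, 10, 14, 15].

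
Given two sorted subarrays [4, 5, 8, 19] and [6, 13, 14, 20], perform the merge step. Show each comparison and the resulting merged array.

Merging process:

Compare 4 vs 6: take 4 from left. Merged: [4]
Compare 5 vs 6: take 5 from left. Merged: [4, 5]
Compare 8 vs 6: take 6 from right. Merged: [4, 5, 6]
Compare 8 vs 13: take 8 from left. Merged: [4, 5, 6, 8]
Compare 19 vs 13: take 13 from right. Merged: [4, 5, 6, 8, 13]
Compare 19 vs 14: take 14 from right. Merged: [4, 5, 6, 8, 13, 14]
Compare 19 vs 20: take 19 from left. Merged: [4, 5, 6, 8, 13, 14, 19]
Append remaining from right: [20]. Merged: [4, 5, 6, 8, 13, 14, 19, 20]

Final merged array: [4, 5, 6, 8, 13, 14, 19, 20]
Total comparisons: 7

The merged array is [4, 5, 6, 8, 13, 14, 19, 20], requiring 7 comparisons. The merge step runs in O(n) time where n is the total number of elements.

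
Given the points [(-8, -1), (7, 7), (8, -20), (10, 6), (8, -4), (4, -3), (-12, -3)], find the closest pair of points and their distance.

Computing all pairwise distances among 7 points:

d((-8, -1), (7, 7)) = 17.0
d((-8, -1), (8, -20)) = 24.8395
d((-8, -1), (10, 6)) = 19.3132
d((-8, -1), (8, -4)) = 16.2788
d((-8, -1), (4, -3)) = 12.1655
d((-8, -1), (-12, -3)) = 4.4721
d((7, 7), (8, -20)) = 27.0185
d((7, 7), (10, 6)) = 3.1623 <-- minimum
d((7, 7), (8, -4)) = 11.0454
d((7, 7), (4, -3)) = 10.4403
d((7, 7), (-12, -3)) = 21.4709
d((8, -20), (10, 6)) = 26.0768
d((8, -20), (8, -4)) = 16.0
d((8, -20), (4, -3)) = 17.4642
d((8, -20), (-12, -3)) = 26.2488
d((10, 6), (8, -4)) = 10.198
d((10, 6), (4, -3)) = 10.8167
d((10, 6), (-12, -3)) = 23.7697
d((8, -4), (4, -3)) = 4.1231
d((8, -4), (-12, -3)) = 20.025
d((4, -3), (-12, -3)) = 16.0

Closest pair: (7, 7) and (10, 6) with distance 3.1623

The closest pair is (7, 7) and (10, 6) with Euclidean distance 3.1623. For 7 points, brute-force pairwise comparison is shown above. For large n, the divide-and-conquer algorithm (sort by x, recurse on halves, check the dividing strip) achieves O(n log n).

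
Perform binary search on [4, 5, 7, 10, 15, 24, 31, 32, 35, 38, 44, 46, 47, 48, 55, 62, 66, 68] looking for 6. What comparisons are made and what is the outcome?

Binary search for 6 in [4, 5, 7, 10, 15, 24, 31, 32, 35, 38, 44, 46, 47, 48, 55, 62, 66, 68]:

lo=0, hi=17, mid=8, arr[mid]=35 -> 35 > 6, search left half
lo=0, hi=7, mid=3, arr[mid]=10 -> 10 > 6, search left half
lo=0, hi=2, mid=1, arr[mid]=5 -> 5 < 6, search right half
lo=2, hi=2, mid=2, arr[mid]=7 -> 7 > 6, search left half
lo=2 > hi=1, target 6 not found

Binary search determines that 6 is not in the array after 4 comparisons. The search space was exhausted without finding the target.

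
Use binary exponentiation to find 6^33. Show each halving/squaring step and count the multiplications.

Computing 6^33 by squaring (build up from 6^1; each line after the first costs one multiplication):

6^1 = 6
6^2 = (6^1)^2 = 6^2 = 36
6^4 = (6^2)^2 = 36^2 = 1296
6^8 = (6^4)^2 = 1296^2 = 1679616
6^16 = (6^8)^2 = 1679616^2 = 2821109907456
6^32 = (6^16)^2 = 2821109907456^2 = 7958661109946400884391936
6^33 = 6 * 6^32 = 6 * 7958661109946400884391936 = 47751966659678405306351616

Result: 47751966659678405306351616
Multiplications needed: 6 (6 lines after 6^1)

6^33 = 47751966659678405306351616. Using exponentiation by squaring, this requires 6 multiplications. The key idea: if the exponent is even, square the half-power; if odd, multiply by the base once.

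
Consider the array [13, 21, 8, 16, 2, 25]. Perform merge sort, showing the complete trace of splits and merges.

Merge sort trace:

Split: [13, 21, 8, 16, 2, 25] -> [13, 21, 8] and [16, 2, 25]
  Split: [13, 21, 8] -> [13] and [21, 8]
    Split: [21, 8] -> [21] and [8]
    Merge: [21] + [8] -> [8, 21]
  Merge: [13] + [8, 21] -> [8, 13, 21]
  Split: [16, 2, 25] -> [16] and [2, 25]
    Split: [2, 25] -> [2] and [25]
    Merge: [2] + [25] -> [2, 25]
  Merge: [16] + [2, 25] -> [2, 16, 25]
Merge: [8, 13, 21] + [2, 16, 25] -> [2, 8, 13, 16, 21, 25]

Final sorted array: [2, 8, 13, 16, 21, 25]

The merge sort proceeds by recursively splitting the array and merging sorted halves.
After all merges, the sorted array is [2, 8, 13, 16, 21, 25].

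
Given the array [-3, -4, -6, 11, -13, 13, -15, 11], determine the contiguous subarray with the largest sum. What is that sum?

Using Kadane's algorithm on [-3, -4, -6, 11, -13, 13, -15, 11]:

Scanning through the array:
Position 1 (value -4): max_ending_here = -4, max_so_far = -3
Position 2 (value -6): max_ending_here = -6, max_so_far = -3
Position 3 (value 11): max_ending_here = 11, max_so_far = 11
Position 4 (value -13): max_ending_here = -2, max_so_far = 11
Position 5 (value 13): max_ending_here = 13, max_so_far = 13
Position 6 (value -15): max_ending_here = -2, max_so_far = 13
Position 7 (value 11): max_ending_here = 11, max_so_far = 13

Maximum subarray: [13]
Maximum sum: 13

The maximum subarray is [13] with sum 13. This subarray runs from index 5 to index 5.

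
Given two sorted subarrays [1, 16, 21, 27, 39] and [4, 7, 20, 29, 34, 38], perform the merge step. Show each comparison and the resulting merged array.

Merging process:

Compare 1 vs 4: take 1 from left. Merged: [1]
Compare 16 vs 4: take 4 from right. Merged: [1, 4]
Compare 16 vs 7: take 7 from right. Merged: [1, 4, 7]
Compare 16 vs 20: take 16 from left. Merged: [1, 4, 7, 16]
Compare 21 vs 20: take 20 from right. Merged: [1, 4, 7, 16, 20]
Compare 21 vs 29: take 21 from left. Merged: [1, 4, 7, 16, 20, 21]
Compare 27 vs 29: take 27 from left. Merged: [1, 4, 7, 16, 20, 21, 27]
Compare 39 vs 29: take 29 from right. Merged: [1, 4, 7, 16, 20, 21, 27, 29]
Compare 39 vs 34: take 34 from right. Merged: [1, 4, 7, 16, 20, 21, 27, 29, 34]
Compare 39 vs 38: take 38 from right. Merged: [1, 4, 7, 16, 20, 21, 27, 29, 34, 38]
Append remaining from left: [39]. Merged: [1, 4, 7, 16, 20, 21, 27, 29, 34, 38, 39]

Final merged array: [1, 4, 7, 16, 20, 21, 27, 29, 34, 38, 39]
Total comparisons: 10

The merged array is [1, 4, 7, 16, 20, 21, 27, 29, 34, 38, 39], requiring 10 comparisons. The merge step runs in O(n) time where n is the total number of elements.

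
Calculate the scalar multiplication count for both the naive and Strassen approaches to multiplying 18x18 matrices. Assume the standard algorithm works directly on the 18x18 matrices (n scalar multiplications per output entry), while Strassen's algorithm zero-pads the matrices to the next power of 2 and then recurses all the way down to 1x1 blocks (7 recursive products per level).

Matrix multiplication for 18x18 matrices:

Strassen's algorithm requires power-of-2 dimensions. Pad 18x18 to 32x32 (next power of 2).

Standard algorithm: 18^3 = 5832 multiplications
Strassen's algorithm: 7^(log2(32)) = 7^5 = 16807 multiplications
Difference: 5832 - 16807 = -10975 (Strassen uses MORE here due to padding overhead — for small or just-over-power-of-2 n, padding can outweigh the per-level savings)

Standard: 5832 multiplications (18^3). Strassen: 16807 multiplications (7^5, after padding to 32x32). Strassen reduces 8 recursive multiplications to 7 at each level.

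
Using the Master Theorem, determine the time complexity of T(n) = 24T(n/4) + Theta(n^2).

Master Theorem for T(n) = 24T(n/4) + O(n^2):

a = 24, b = 4, c = 2
log_b(a) = log_4(24) = 2.2925

Case 1: c = 2 < log_4(24) = 2.2925
T(n) = O(n^(log_4 24))

For T(n) = 24T(n/4) + O(n^2): log_4(24) = 2.2925. This is Case 1 of the Master Theorem (c < log_b(a), work dominated by leaves), giving O(n^(log_4 24)).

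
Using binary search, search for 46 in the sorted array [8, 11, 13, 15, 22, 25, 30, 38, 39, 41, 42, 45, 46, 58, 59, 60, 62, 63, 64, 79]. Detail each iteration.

Binary search for 46 in [8, 11, 13, 15, 22, 25, 30, 38, 39, 41, 42, 45, 46, 58, 59, 60, 62, 63, 64, 79]:

lo=0, hi=19, mid=9, arr[mid]=41 -> 41 < 46, search right half
lo=10, hi=19, mid=14, arr[mid]=59 -> 59 > 46, search left half
lo=10, hi=13, mid=11, arr[mid]=45 -> 45 < 46, search right half
lo=12, hi=13, mid=12, arr[mid]=46 -> Found target at index 12!

Binary search finds 46 at index 12 after 4 comparisons. The search repeatedly halves the search space by comparing with the middle element.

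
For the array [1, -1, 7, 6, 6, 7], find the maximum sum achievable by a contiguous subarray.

Using Kadane's algorithm on [1, -1, 7, 6, 6, 7]:

Scanning through the array:
Position 1 (value -1): max_ending_here = 0, max_so_far = 1
Position 2 (value 7): max_ending_here = 7, max_so_far = 7
Position 3 (value 6): max_ending_here = 13, max_so_far = 13
Position 4 (value 6): max_ending_here = 19, max_so_far = 19
Position 5 (value 7): max_ending_here = 26, max_so_far = 26

Maximum subarray: [1, -1, 7, 6, 6, 7]
Maximum sum: 26

The maximum subarray is [1, -1, 7, 6, 6, 7] with sum 26. This subarray runs from index 0 to index 5.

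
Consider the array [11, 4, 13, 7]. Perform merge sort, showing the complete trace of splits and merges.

Merge sort trace:

Split: [11, 4, 13, 7] -> [11, 4] and [13, 7]
  Split: [11, 4] -> [11] and [4]
  Merge: [11] + [4] -> [4, 11]
  Split: [13, 7] -> [13] and [7]
  Merge: [13] + [7] -> [7, 13]
Merge: [4, 11] + [7, 13] -> [4, 7, 11, 13]

Final sorted array: [4, 7, 11, 13]

The merge sort proceeds by recursively splitting the array and merging sorted halves.
After all merges, the sorted array is [4, 7, 11, 13].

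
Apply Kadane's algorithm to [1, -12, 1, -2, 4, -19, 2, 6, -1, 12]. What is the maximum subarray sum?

Using Kadane's algorithm on [1, -12, 1, -2, 4, -19, 2, 6, -1, 12]:

Scanning through the array:
Position 1 (value -12): max_ending_here = -11, max_so_far = 1
Position 2 (value 1): max_ending_here = 1, max_so_far = 1
Position 3 (value -2): max_ending_here = -1, max_so_far = 1
Position 4 (value 4): max_ending_here = 4, max_so_far = 4
Position 5 (value -19): max_ending_here = -15, max_so_far = 4
Position 6 (value 2): max_ending_here = 2, max_so_far = 4
Position 7 (value 6): max_ending_here = 8, max_so_far = 8
Position 8 (value -1): max_ending_here = 7, max_so_far = 8
Position 9 (value 12): max_ending_here = 19, max_so_far = 19

Maximum subarray: [2, 6, -1, 12]
Maximum sum: 19

The maximum subarray is [2, 6, -1, 12] with sum 19. This subarray runs from index 6 to index 9.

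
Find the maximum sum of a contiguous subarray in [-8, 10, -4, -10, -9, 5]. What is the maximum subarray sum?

Using Kadane's algorithm on [-8, 10, -4, -10, -9, 5]:

Scanning through the array:
Position 1 (value 10): max_ending_here = 10, max_so_far = 10
Position 2 (value -4): max_ending_here = 6, max_so_far = 10
Position 3 (value -10): max_ending_here = -4, max_so_far = 10
Position 4 (value -9): max_ending_here = -9, max_so_far = 10
Position 5 (value 5): max_ending_here = 5, max_so_far = 10

Maximum subarray: [10]
Maximum sum: 10

The maximum subarray is [10] with sum 10. This subarray runs from index 1 to index 1.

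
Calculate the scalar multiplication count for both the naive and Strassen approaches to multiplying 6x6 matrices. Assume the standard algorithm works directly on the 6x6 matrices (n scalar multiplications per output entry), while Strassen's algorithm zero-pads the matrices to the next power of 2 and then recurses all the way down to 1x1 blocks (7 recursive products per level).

Matrix multiplication for 6x6 matrices:

Strassen's algorithm requires power-of-2 dimensions. Pad 6x6 to 8x8 (next power of 2).

Standard algorithm: 6^3 = 216 multiplications
Strassen's algorithm: 7^(log2(8)) = 7^3 = 343 multiplications
Difference: 216 - 343 = -127 (Strassen uses MORE here due to padding overhead — for small or just-over-power-of-2 n, padding can outweigh the per-level savings)

Standard: 216 multiplications (6^3). Strassen: 343 multiplications (7^3, after padding to 8x8). Strassen reduces 8 recursive multiplications to 7 at each level.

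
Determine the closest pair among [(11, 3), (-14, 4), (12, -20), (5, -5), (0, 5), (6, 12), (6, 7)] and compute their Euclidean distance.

Computing all pairwise distances among 7 points:

d((11, 3), (-14, 4)) = 25.02
d((11, 3), (12, -20)) = 23.0217
d((11, 3), (5, -5)) = 10.0
d((11, 3), (0, 5)) = 11.1803
d((11, 3), (6, 12)) = 10.2956
d((11, 3), (6, 7)) = 6.4031
d((-14, 4), (12, -20)) = 35.3836
d((-14, 4), (5, -5)) = 21.0238
d((-14, 4), (0, 5)) = 14.0357
d((-14, 4), (6, 12)) = 21.5407
d((-14, 4), (6, 7)) = 20.2237
d((12, -20), (5, -5)) = 16.5529
d((12, -20), (0, 5)) = 27.7308
d((12, -20), (6, 12)) = 32.5576
d((12, -20), (6, 7)) = 27.6586
d((5, -5), (0, 5)) = 11.1803
d((5, -5), (6, 12)) = 17.0294
d((5, -5), (6, 7)) = 12.0416
d((0, 5), (6, 12)) = 9.2195
d((0, 5), (6, 7)) = 6.3246
d((6, 12), (6, 7)) = 5.0 <-- minimum

Closest pair: (6, 12) and (6, 7) with distance 5.0

The closest pair is (6, 12) and (6, 7) with Euclidean distance 5.0. For 7 points, brute-force pairwise comparison is shown above. For large n, the divide-and-conquer algorithm (sort by x, recurse on halves, check the dividing strip) achieves O(n log n).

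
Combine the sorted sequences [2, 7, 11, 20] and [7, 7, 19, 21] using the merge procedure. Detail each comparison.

Merging process:

Compare 2 vs 7: take 2 from left. Merged: [2]
Compare 7 vs 7: take 7 from left. Merged: [2, 7]
Compare 11 vs 7: take 7 from right. Merged: [2, 7, 7]
Compare 11 vs 7: take 7 from right. Merged: [2, 7, 7, 7]
Compare 11 vs 19: take 11 from left. Merged: [2, 7, 7, 7, 11]
Compare 20 vs 19: take 19 from right. Merged: [2, 7, 7, 7, 11, 19]
Compare 20 vs 21: take 20 from left. Merged: [2, 7, 7, 7, 11, 19, 20]
Append remaining from right: [21]. Merged: [2, 7, 7, 7, 11, 19, 20, 21]

Final merged array: [2, 7, 7, 7, 11, 19, 20, 21]
Total comparisons: 7

The merged array is [2, 7, 7, 7, 11, 19, 20, 21], requiring 7 comparisons. The merge step runs in O(n) time where n is the total number of elements.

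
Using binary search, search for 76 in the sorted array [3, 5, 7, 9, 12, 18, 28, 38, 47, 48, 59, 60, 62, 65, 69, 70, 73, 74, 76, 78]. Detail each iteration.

Binary search for 76 in [3, 5, 7, 9, 12, 18, 28, 38, 47, 48, 59, 60, 62, 65, 69, 70, 73, 74, 76, 78]:

lo=0, hi=19, mid=9, arr[mid]=48 -> 48 < 76, search right half
lo=10, hi=19, mid=14, arr[mid]=69 -> 69 < 76, search right half
lo=15, hi=19, mid=17, arr[mid]=74 -> 74 < 76, search right half
lo=18, hi=19, mid=18, arr[mid]=76 -> Found target at index 18!

Binary search finds 76 at index 18 after 4 comparisons. The search repeatedly halves the search space by comparing with the middle element.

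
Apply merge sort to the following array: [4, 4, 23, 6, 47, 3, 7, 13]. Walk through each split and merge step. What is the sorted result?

Merge sort trace:

Split: [4, 4, 23, 6, 47, 3, 7, 13] -> [4, 4, 23, 6] and [47, 3, 7, 13]
  Split: [4, 4, 23, 6] -> [4, 4] and [23, 6]
    Split: [4, 4] -> [4] and [4]
    Merge: [4] + [4] -> [4, 4]
    Split: [23, 6] -> [23] and [6]
    Merge: [23] + [6] -> [6, 23]
  Merge: [4, 4] + [6, 23] -> [4, 4, 6, 23]
  Split: [47, 3, 7, 13] -> [47, 3] and [7, 13]
    Split: [47, 3] -> [47] and [3]
    Merge: [47] + [3] -> [3, 47]
    Split: [7, 13] -> [7] and [13]
    Merge: [7] + [13] -> [7, 13]
  Merge: [3, 47] + [7, 13] -> [3, 7, 13, 47]
Merge: [4, 4, 6, 23] + [3, 7, 13, 47] -> [3, 4, 4, 6, 7, 13, 23, 47]

Final sorted array: [3, 4, 4, 6, 7, 13, 23, 47]

The merge sort proceeds by recursively splitting the array and merging sorted halves.
After all merges, the sorted array is [3, 4, 4, 6, 7, 13, 23, 47].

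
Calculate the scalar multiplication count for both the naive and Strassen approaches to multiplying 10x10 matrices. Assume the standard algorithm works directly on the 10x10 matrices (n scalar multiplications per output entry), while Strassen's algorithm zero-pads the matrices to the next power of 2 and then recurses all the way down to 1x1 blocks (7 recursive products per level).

Matrix multiplication for 10x10 matrices:

Strassen's algorithm requires power-of-2 dimensions. Pad 10x10 to 16x16 (next power of 2).

Standard algorithm: 10^3 = 1000 multiplications
Strassen's algorithm: 7^(log2(16)) = 7^4 = 2401 multiplications
Difference: 1000 - 2401 = -1401 (Strassen uses MORE here due to padding overhead — for small or just-over-power-of-2 n, padding can outweigh the per-level savings)

Standard: 1000 multiplications (10^3). Strassen: 2401 multiplications (7^4, after padding to 16x16). Strassen reduces 8 recursive multiplications to 7 at each level.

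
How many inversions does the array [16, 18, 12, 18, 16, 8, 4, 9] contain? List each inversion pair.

Finding inversions in [16, 18, 12, 18, 16, 8, 4, 9]:

(0, 2): arr[0]=16 > arr[2]=12
(0, 5): arr[0]=16 > arr[5]=8
(0, 6): arr[0]=16 > arr[6]=4
(0, 7): arr[0]=16 > arr[7]=9
(1, 2): arr[1]=18 > arr[2]=12
(1, 4): arr[1]=18 > arr[4]=16
(1, 5): arr[1]=18 > arr[5]=8
(1, 6): arr[1]=18 > arr[6]=4
(1, 7): arr[1]=18 > arr[7]=9
(2, 5): arr[2]=12 > arr[5]=8
(2, 6): arr[2]=12 > arr[6]=4
(2, 7): arr[2]=12 > arr[7]=9
(3, 4): arr[3]=18 > arr[4]=16
(3, 5): arr[3]=18 > arr[5]=8
(3, 6): arr[3]=18 > arr[6]=4
(3, 7): arr[3]=18 > arr[7]=9
(4, 5): arr[4]=16 > arr[5]=8
(4, 6): arr[4]=16 > arr[6]=4
(4, 7): arr[4]=16 > arr[7]=9
(5, 6): arr[5]=8 > arr[6]=4

Total inversions: 20

The array has 20 inversion(s): (0,2), (0,5), (0,6), (0,7), (1,2), (1,4), (1,5), (1,6), (1,7), (2,5), (2,6), (2,7), (3,4), (3,5), (3,6), (3,7), (4,5), (4,6), (4,7), (5,6). Each pair (i,j) satisfies i < j and arr[i] > arr[j].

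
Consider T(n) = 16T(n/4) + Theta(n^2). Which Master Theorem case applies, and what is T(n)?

Master Theorem for T(n) = 16T(n/4) + O(n^2):

a = 16, b = 4, c = 2
log_b(a) = log_4(16) = 2.0000

Case 2: c = 2 = log_4(16) = 2.0000
T(n) = O(n^2 log n) = O(n^2 log n)

For T(n) = 16T(n/4) + O(n^2): log_4(16) = 2.0000. This is Case 2 of the Master Theorem (c = log_b(a), equal work at all levels), giving O(n^2 log n).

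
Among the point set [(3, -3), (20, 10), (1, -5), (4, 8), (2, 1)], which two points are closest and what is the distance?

Computing all pairwise distances among 5 points:

d((3, -3), (20, 10)) = 21.4009
d((3, -3), (1, -5)) = 2.8284 <-- minimum
d((3, -3), (4, 8)) = 11.0454
d((3, -3), (2, 1)) = 4.1231
d((20, 10), (1, -5)) = 24.2074
d((20, 10), (4, 8)) = 16.1245
d((20, 10), (2, 1)) = 20.1246
d((1, -5), (4, 8)) = 13.3417
d((1, -5), (2, 1)) = 6.0828
d((4, 8), (2, 1)) = 7.2801

Closest pair: (3, -3) and (1, -5) with distance 2.8284

The closest pair is (3, -3) and (1, -5) with Euclidean distance 2.8284. For 5 points, brute-force pairwise comparison is shown above. For large n, the divide-and-conquer algorithm (sort by x, recurse on halves, check the dividing strip) achieves O(n log n).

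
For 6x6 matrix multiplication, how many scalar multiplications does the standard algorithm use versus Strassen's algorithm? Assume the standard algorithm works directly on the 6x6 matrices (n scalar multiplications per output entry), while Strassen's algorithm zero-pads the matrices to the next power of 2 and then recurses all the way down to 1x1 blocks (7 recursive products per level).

Matrix multiplication for 6x6 matrices:

Strassen's algorithm requires power-of-2 dimensions. Pad 6x6 to 8x8 (next power of 2).

Standard algorithm: 6^3 = 216 multiplications
Strassen's algorithm: 7^(log2(8)) = 7^3 = 343 multiplications
Difference: 216 - 343 = -127 (Strassen uses MORE here due to padding overhead — for small or just-over-power-of-2 n, padding can outweigh the per-level savings)

Standard: 216 multiplications (6^3). Strassen: 343 multiplications (7^3, after padding to 8x8). Strassen reduces 8 recursive multiplications to 7 at each level.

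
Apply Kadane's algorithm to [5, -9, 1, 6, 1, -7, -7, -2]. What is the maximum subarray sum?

Using Kadane's algorithm on [5, -9, 1, 6, 1, -7, -7, -2]:

Scanning through the array:
Position 1 (value -9): max_ending_here = -4, max_so_far = 5
Position 2 (value 1): max_ending_here = 1, max_so_far = 5
Position 3 (value 6): max_ending_here = 7, max_so_far = 7
Position 4 (value 1): max_ending_here = 8, max_so_far = 8
Position 5 (value -7): max_ending_here = 1, max_so_far = 8
Position 6 (value -7): max_ending_here = -6, max_so_far = 8
Position 7 (value -2): max_ending_here = -2, max_so_far = 8

Maximum subarray: [1, 6, 1]
Maximum sum: 8

The maximum subarray is [1, 6, 1] with sum 8. This subarray runs from index 2 to index 4.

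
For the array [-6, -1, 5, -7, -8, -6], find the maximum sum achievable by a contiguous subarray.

Using Kadane's algorithm on [-6, -1, 5, -7, -8, -6]:

Scanning through the array:
Position 1 (value -1): max_ending_here = -1, max_so_far = -1
Position 2 (value 5): max_ending_here = 5, max_so_far = 5
Position 3 (value -7): max_ending_here = -2, max_so_far = 5
Position 4 (value -8): max_ending_here = -8, max_so_far = 5
Position 5 (value -6): max_ending_here = -6, max_so_far = 5

Maximum subarray: [5]
Maximum sum: 5

The maximum subarray is [5] with sum 5. This subarray runs from index 2 to index 2.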